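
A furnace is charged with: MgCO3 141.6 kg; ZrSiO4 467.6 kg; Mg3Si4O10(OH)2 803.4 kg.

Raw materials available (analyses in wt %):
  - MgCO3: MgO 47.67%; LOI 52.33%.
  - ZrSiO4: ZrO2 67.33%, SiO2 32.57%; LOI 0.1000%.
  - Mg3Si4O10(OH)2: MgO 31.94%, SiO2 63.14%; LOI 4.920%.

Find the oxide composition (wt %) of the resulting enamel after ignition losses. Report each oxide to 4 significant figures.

Glass mass = 1299 kg (batch 1413 − LOI 114.1).
Composition: MgO 24.96%, ZrO2 24.25%, SiO2 50.79%

Mid-chain values are shown rounded off to 4 significant digits in the printout. The working math carries exact precision at all times — each reported number undergoes a single rounding — derived quantities, including the totals, yield, LOI, glass mass, three oxide percentages, are re-derived starting from the weights on 1299 kg of glass in exact precision, as they appear in the question or the answer.
Oxide-by-oxide delivered mass:
  MgO: 141.6·0.4767 + 803.4·0.3194 = 324.1 kg
  ZrO2: 467.6·0.6733 = 314.8 kg
  SiO2: 467.6·0.3257 + 803.4·0.6314 = 659.6 kg
LOI: 141.6·0.5233 + 467.6·0.001000 + 803.4·0.04920 = 114.1 kg
Glass = total batch minus LOI = 1413 − 114.1 = 1299 kg (consistent with Σ oxide mass)
each oxide over glass, ×100, is wt %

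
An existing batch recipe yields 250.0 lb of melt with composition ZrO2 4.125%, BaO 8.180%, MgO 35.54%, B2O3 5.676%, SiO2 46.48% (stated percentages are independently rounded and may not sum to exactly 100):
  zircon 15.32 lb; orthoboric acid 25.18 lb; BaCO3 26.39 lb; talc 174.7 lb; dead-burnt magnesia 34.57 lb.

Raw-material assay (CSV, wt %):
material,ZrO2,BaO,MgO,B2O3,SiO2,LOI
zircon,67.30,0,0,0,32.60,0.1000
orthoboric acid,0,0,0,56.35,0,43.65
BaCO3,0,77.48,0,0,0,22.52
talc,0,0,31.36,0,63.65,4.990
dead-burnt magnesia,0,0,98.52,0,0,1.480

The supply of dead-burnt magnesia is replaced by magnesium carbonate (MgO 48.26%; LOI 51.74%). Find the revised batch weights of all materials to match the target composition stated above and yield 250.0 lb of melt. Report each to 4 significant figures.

Each numeric step runs at full precision from start to finish; in-progress results appear with 4-significant-digit rounding alongside each step; a single rounding finalizes every reported number — derived quantities, which include ignition loss, net glass mass, totals, the five compositions, the yield, are computed in full float precision, as written in the problem or answer text, from the weighed amounts on 250.0 lb of glass.
Target oxide masses per 250.0 lb melt:
  ZrO2: 4.125% × 250.0 = 10.31 lb
  BaO: 8.180% × 250.0 = 20.45 lb
  MgO: 35.54% × 250.0 = 88.85 lb
  B2O3: 5.676% × 250.0 = 14.19 lb
  SiO2: 46.48% × 250.0 = 116.2 lb
Checking each oxide sum using the reported weights, against the basis in use (each sum matches its target mass net of answer rounding effects):
  ZrO2: 15.32·0.6730 = 10.31 lb (target 10.31 lb)
  BaO: 26.39·0.7748 = 20.45 lb (target 20.45 lb)
  MgO: 174.7·0.3136 + 70.58·0.4826 = 88.85 lb (target 88.85 lb)
  B2O3: 25.18·0.5635 = 14.19 lb (target 14.19 lb)
  SiO2: 15.32·0.3260 + 174.7·0.6365 = 116.2 lb (target 116.2 lb)
Mass balance on the glass: batch Σ − ignition loss = 250.0 lb (per-oxide target masses sum to 250.0 lb; with the basis standing at 250.0 lb — deltas are rounding alone).
Total batch = Σ batch = 312.2 lb; Σ batch·LOI gives LOI loss = 62.19 lb; the yield ratio, glass ÷ batch: 80.08%.

Revised batch per 250.0 lb melt:
  zircon: 15.32 lb
  orthoboric acid: 25.18 lb
  BaCO3: 26.39 lb
  talc: 174.7 lb
  magnesium carbonate: 70.58 lb
Total batch = 312.2 lb; LOI loss = 62.19 lb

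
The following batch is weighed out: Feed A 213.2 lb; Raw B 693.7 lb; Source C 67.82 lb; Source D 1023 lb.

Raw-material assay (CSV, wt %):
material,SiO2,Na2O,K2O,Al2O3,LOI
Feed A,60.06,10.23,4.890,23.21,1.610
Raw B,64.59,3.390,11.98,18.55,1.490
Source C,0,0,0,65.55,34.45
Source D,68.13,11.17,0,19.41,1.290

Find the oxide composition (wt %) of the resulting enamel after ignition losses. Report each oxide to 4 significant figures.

Glass mass = 1947 lb (batch 1998 − LOI 50.33).
Composition: SiO2 65.37%, Na2O 8.195%, K2O 4.803%, Al2O3 21.63%

In-progress results are displayed (rounded to four significant figures) across the worked steps. All internal work holds full float precision at every stage — each reported figure is rounded exactly once; derived quantities, including net glass mass, the four compositions, totals, LOI, the yield, are rebuilt using the weight values on 1947 lb of glass in full float precision as written in problem or answer.
Mass of each oxide from the mix:
  SiO2: 213.2·0.6006 + 693.7·0.6459 + 1023·0.6813 = 1273 lb
  Na2O: 213.2·0.1023 + 693.7·0.03390 + 1023·0.1117 = 159.6 lb
  K2O: 213.2·0.04890 + 693.7·0.1198 = 93.53 lb
  Al2O3: 213.2·0.2321 + 693.7·0.1855 + 67.82·0.6555 + 1023·0.1941 = 421.2 lb
LOI: 213.2·0.01610 + 693.7·0.01490 + 67.82·0.3445 + 1023·0.01290 = 50.33 lb
The glass mass, total less LOI, = 1998 − 50.33 = 1947 lb (matching Σ of the oxides)
oxide / glass × 100 gives the wt %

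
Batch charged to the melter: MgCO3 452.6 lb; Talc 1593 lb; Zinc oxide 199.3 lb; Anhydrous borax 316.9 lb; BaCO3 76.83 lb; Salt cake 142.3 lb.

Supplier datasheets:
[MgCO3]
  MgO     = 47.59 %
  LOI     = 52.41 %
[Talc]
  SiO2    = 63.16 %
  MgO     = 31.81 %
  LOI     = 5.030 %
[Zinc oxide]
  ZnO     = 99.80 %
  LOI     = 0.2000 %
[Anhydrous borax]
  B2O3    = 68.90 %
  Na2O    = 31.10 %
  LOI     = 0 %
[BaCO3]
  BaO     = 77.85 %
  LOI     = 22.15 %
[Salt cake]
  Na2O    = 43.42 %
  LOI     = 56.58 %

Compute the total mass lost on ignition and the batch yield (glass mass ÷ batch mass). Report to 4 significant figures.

The whole derivation maintains exact precision through the solve. The intermediate values are displayed rounded to four significant digits in the working — a single rounding finalizes each reported number — the derived quantities are computed using the weight values on 2366 lb of glass at full precision (the yield, the totals, net glass mass, LOI, six oxide percentages) exactly as printed in either problem or answer.
Each material's LOI contribution:
  MgCO3: 452.6 × 0.5241 = 237.2 lb
  Talc: 1593 × 0.05030 = 80.13 lb
  Zinc oxide: 199.3 × 0.002000 = 0.3986 lb
  Anhydrous borax: 316.9 × 0 = 0 lb
  BaCO3: 76.83 × 0.2215 = 17.02 lb
  Salt cake: 142.3 × 0.5658 = 80.51 lb
Total LOI = 415.3 lb
Glass = batch − LOI = 2781 − 415.3 = 2366 lb

LOI loss = 415.3 lb; glass = 2366 lb; yield = 85.07%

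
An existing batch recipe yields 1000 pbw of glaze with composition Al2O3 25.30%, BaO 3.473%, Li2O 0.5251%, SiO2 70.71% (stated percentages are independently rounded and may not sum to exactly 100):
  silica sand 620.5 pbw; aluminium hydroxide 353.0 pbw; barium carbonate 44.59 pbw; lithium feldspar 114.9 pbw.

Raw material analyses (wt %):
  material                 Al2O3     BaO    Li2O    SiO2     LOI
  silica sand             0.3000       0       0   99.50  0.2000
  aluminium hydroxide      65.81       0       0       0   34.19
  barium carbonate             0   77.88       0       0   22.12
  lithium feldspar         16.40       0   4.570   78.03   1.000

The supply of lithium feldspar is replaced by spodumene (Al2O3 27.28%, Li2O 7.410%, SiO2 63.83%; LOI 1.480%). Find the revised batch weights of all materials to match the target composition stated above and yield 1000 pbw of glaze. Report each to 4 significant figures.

Revised batch per 1000 pbw glaze:
  silica sand: 665.2 pbw
  aluminium hydroxide: 352.0 pbw
  barium carbonate: 44.59 pbw
  spodumene: 70.86 pbw
Total batch = 1133 pbw; LOI loss = 132.6 pbw

Mid-chain values are displayed (rounded to four significant digits) across the worked steps. Each numeric step keeps full float precision throughout; a single rounding produces each reported figure; the derived quantities, which include glass mass, the yield, the four compositions, totals, LOI, are carried at exact precision, exactly as shown in the problem or answer text, using the weight values for 1000 pbw of glass.
Target masses of each oxide per 1000 pbw glaze:
  Al2O3: 25.30% × 1000 = 253.0 pbw
  BaO: 3.473% × 1000 = 34.73 pbw
  Li2O: 0.5251% × 1000 = 5.251 pbw
  SiO2: 70.71% × 1000 = 707.1 pbw
Oxide-by-oxide audit on the weights just shown, at the basis given (delivered sums recover each target inside rounding margins):
  Al2O3: 665.2·0.003000 + 352.0·0.6581 + 70.86·0.2728 = 253.0 pbw (target 253.0 pbw)
  BaO: 44.59·0.7788 = 34.73 pbw (target 34.73 pbw)
  Li2O: 70.86·0.07410 = 5.251 pbw (target 5.251 pbw)
  SiO2: 665.2·0.9950 + 70.86·0.6383 = 707.1 pbw (target 707.1 pbw)
Glass-mass bookkeeping: total charge less LOI = 1000 pbw (the Σ of target masses is 1000 pbw; with the basis standing at 1000 pbw — rounding explains the deltas).
Batch grand total — Σ batch = 1133 pbw; Σ batch·LOI gives LOI loss = 132.6 pbw; yield, glass over the total, = 88.29%.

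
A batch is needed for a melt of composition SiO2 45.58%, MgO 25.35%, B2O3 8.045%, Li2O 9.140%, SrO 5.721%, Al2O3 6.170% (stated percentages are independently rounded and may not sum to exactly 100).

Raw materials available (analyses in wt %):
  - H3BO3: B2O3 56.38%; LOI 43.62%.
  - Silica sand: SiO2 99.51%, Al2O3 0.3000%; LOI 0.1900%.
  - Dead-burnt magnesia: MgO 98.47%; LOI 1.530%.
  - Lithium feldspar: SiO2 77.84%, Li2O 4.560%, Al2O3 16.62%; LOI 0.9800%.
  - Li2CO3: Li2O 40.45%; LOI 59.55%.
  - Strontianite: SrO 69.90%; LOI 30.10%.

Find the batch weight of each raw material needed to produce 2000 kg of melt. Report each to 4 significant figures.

All arithmetic maintains full float precision through every step; values along the way are shown with 4-significant-figure rounding across the worked steps; each reported figure carries a single rounding. All derived quantities, which include totals, net glass mass, LOI, yield, the six compositions, are carried at full float precision, exactly as shown in the question or the answer, starting from the weights for 2000 kg of glass.
Target oxide masses per 2000 kg melt:
  SiO2: 45.58% × 2000 = 911.6 kg
  MgO: 25.35% × 2000 = 507.0 kg
  B2O3: 8.045% × 2000 = 160.9 kg
  Li2O: 9.140% × 2000 = 182.8 kg
  SrO: 5.721% × 2000 = 114.4 kg
  Al2O3: 6.170% × 2000 = 123.4 kg
Balance tally, oxide-wise, using the reported weights, versus the basis set out (target by target, the sums agree up to rounding of the answer):
  SiO2: 340.1·0.9951 + 736.3·0.7784 = 911.6 kg (target 911.6 kg)
  MgO: 514.9·0.9847 = 507.0 kg (target 507.0 kg)
  B2O3: 285.4·0.5638 = 160.9 kg (target 160.9 kg)
  Li2O: 736.3·0.04560 + 368.9·0.4045 = 182.8 kg (target 182.8 kg)
  SrO: 163.7·0.6990 = 114.4 kg (target 114.4 kg)
  Al2O3: 340.1·0.003000 + 736.3·0.1662 = 123.4 kg (target 123.4 kg)
The glass-mass cross-check: whole batch net of LOI = 2000 kg (the targets, summed, come to 2000 kg; versus the stated basis of 2000 kg — rounding explains the deltas).
Summing the batch: Σ batch = 2409 kg; ignition loss, Σ(batch × LOI) = 409.2 kg; as yield: glass ÷ batch → 83.02%.

Batch per 2000 kg melt:
  H3BO3: 285.4 kg
  Silica sand: 340.1 kg
  Dead-burnt magnesia: 514.9 kg
  Lithium feldspar: 736.3 kg
  Li2CO3: 368.9 kg
  Strontianite: 163.7 kg
Total batch = 2409 kg; LOI loss = 409.2 kg; yield = 83.02%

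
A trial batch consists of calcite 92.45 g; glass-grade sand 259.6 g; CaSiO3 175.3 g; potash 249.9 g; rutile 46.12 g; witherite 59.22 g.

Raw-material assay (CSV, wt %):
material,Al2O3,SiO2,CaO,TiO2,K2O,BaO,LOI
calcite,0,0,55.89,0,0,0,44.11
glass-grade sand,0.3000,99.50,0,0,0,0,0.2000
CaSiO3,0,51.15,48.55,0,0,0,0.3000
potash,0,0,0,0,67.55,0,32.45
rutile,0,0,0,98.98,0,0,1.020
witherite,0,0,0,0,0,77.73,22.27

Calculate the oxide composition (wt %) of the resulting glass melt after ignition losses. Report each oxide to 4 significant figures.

All arithmetic keeps full precision through every step — values along the way are shown, rounded to 4 significant figures, in the working — each reported value carries a single rounding — derived quantities, including yield, six oxide percentages, totals, ignition loss, glass mass, are computed starting from the weights per 746.0 g of glass in full float precision, as quoted within either problem or answer.
What the batch supplies per oxide:
  Al2O3: 259.6·0.003000 = 0.7788 g
  SiO2: 259.6·0.9950 + 175.3·0.5115 = 348.0 g
  CaO: 92.45·0.5589 + 175.3·0.4855 = 136.8 g
  TiO2: 46.12·0.9898 = 45.65 g
  K2O: 249.9·0.6755 = 168.8 g
  BaO: 59.22·0.7773 = 46.03 g
LOI: 92.45·0.4411 + 259.6·0.002000 + 175.3·0.003000 + 249.9·0.3245 + 46.12·0.01020 + 59.22·0.2227 = 136.6 g
Glass = total batch minus LOI = 882.6 − 136.6 = 746.0 g (matching Σ of the oxides)
wt % = 100 × oxide mass / glass mass

Glass mass = 746.0 g (batch 882.6 − LOI 136.6).
Composition: Al2O3 0.1044%, SiO2 46.64%, CaO 18.33%, TiO2 6.119%, K2O 22.63%, BaO 6.170%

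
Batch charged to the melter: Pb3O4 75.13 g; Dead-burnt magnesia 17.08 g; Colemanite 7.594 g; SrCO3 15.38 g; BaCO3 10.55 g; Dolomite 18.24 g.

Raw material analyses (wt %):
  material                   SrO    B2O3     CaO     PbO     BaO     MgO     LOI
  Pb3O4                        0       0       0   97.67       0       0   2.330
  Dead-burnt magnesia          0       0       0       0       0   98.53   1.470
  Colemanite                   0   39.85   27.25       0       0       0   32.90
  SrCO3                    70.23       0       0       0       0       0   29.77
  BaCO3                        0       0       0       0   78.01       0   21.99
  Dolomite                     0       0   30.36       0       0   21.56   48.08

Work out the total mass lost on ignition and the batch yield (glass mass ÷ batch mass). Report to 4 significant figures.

The working math runs at exact precision throughout. Rounding to 4 significant figures applies to every intermediate as printed; each reported number is rounded just once. All derived quantities, which include the six compositions, ignition loss, totals, glass mass, the yield, are re-derived in exact precision, exactly as printed in question or answer, using the weight values at 123.8 g of glass.
Ignition loss by material:
  Pb3O4: 75.13 × 0.02330 = 1.751 g
  Dead-burnt magnesia: 17.08 × 0.01470 = 0.2511 g
  Colemanite: 7.594 × 0.3290 = 2.498 g
  SrCO3: 15.38 × 0.2977 = 4.579 g
  BaCO3: 10.55 × 0.2199 = 2.320 g
  Dolomite: 18.24 × 0.4808 = 8.770 g
Total LOI = 20.17 g
Glass = batch − LOI = 144.0 − 20.17 = 123.8 g

LOI loss = 20.17 g; glass = 123.8 g; yield = 85.99%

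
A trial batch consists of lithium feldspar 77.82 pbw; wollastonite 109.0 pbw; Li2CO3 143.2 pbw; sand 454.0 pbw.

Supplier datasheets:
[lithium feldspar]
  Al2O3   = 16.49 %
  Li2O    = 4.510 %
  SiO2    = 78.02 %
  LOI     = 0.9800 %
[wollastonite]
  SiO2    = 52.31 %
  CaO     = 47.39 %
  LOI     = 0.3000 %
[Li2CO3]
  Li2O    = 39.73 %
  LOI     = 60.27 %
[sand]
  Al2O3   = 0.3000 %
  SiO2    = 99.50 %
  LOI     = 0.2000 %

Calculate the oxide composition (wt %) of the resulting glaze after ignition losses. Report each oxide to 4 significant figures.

Every computation holds full precision from first step to last — values along the way are displayed rounded off to 4 significant digits when written out. Every reported result is rounded once only — the derived quantities are rebuilt from the weighed amounts per 695.7 pbw of glass at full float precision (ignition loss, the four compositions, the yield, the totals, glass mass), as written in the problem or the answer.
Per-oxide mass from batch:
  Al2O3: 77.82·0.1649 + 454.0·0.003000 = 14.19 pbw
  Li2O: 77.82·0.04510 + 143.2·0.3973 = 60.40 pbw
  SiO2: 77.82·0.7802 + 109.0·0.5231 + 454.0·0.9950 = 569.5 pbw
  CaO: 109.0·0.4739 = 51.66 pbw
LOI: 77.82·0.009800 + 109.0·0.003000 + 143.2·0.6027 + 454.0·0.002000 = 88.30 pbw
Net of LOI, the glass mass = 784.0 − 88.30 = 695.7 pbw (equal to the oxide-mass sum)
wt % = oxide mass / glass mass × 100

Glass mass = 695.7 pbw (batch 784.0 − LOI 88.30).
Composition: Al2O3 2.040%, Li2O 8.682%, SiO2 81.85%, CaO 7.425%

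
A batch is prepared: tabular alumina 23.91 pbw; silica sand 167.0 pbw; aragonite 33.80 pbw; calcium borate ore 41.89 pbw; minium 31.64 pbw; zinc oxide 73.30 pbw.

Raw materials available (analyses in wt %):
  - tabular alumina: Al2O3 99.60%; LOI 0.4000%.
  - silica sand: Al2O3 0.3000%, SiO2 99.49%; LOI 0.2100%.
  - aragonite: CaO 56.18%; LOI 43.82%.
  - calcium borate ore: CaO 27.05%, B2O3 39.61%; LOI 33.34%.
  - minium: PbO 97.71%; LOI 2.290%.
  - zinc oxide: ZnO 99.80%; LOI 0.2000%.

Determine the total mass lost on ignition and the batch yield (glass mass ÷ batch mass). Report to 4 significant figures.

LOI loss = 30.09 pbw; glass = 341.4 pbw; yield = 91.90%

Full float precision is kept throughout — intermediates are displayed, with 4-significant-digit rounding, between the steps — every reported number is rounded exactly once — the derived quantities are computed in full float precision (six oxide percentages, glass mass, ignition loss, yield, the totals) using the weight values at 341.4 pbw of glass, as they appear in question or answer.
Each material's LOI contribution:
  tabular alumina: 23.91 × 0.004000 = 0.09564 pbw
  silica sand: 167.0 × 0.002100 = 0.3507 pbw
  aragonite: 33.80 × 0.4382 = 14.81 pbw
  calcium borate ore: 41.89 × 0.3334 = 13.97 pbw
  minium: 31.64 × 0.02290 = 0.7246 pbw
  zinc oxide: 73.30 × 0.002000 = 0.1466 pbw
Total LOI = 30.09 pbw
Glass = batch − LOI = 371.5 − 30.09 = 341.4 pbw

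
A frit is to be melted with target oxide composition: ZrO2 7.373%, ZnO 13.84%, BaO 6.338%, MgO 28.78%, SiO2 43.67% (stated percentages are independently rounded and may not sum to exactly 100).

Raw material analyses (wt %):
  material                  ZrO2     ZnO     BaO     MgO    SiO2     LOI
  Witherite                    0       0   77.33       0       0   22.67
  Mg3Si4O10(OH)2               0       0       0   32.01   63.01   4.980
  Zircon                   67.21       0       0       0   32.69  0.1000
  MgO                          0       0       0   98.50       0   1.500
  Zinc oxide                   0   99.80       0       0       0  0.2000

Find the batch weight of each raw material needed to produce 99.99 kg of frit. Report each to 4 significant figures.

Batch per 99.99 kg frit:
  Witherite: 8.195 kg
  Mg3Si4O10(OH)2: 63.61 kg
  Zircon: 10.97 kg
  MgO: 8.544 kg
  Zinc oxide: 13.87 kg
Total batch = 105.2 kg; LOI loss = 5.192 kg; yield = 95.06%

Full float precision is maintained in every operation; rounding to four significant digits governs every in-between result as displayed — every reported value is rounded just once. The derived quantities are carried using the weight values for 99.99 kg of glass in full precision (LOI, yield, totals, five oxide percentages, net glass mass) precisely as stated by the question or the answer.
Target masses of each oxide per 99.99 kg frit:
  ZrO2: 7.373% × 99.99 = 7.372 kg
  ZnO: 13.84% × 99.99 = 13.84 kg
  BaO: 6.338% × 99.99 = 6.337 kg
  MgO: 28.78% × 99.99 = 28.78 kg
  SiO2: 43.67% × 99.99 = 43.67 kg
Oxide-by-oxide audit per the reported batch figures, versus the basis set out (delivered sums recover each target within answer rounding):
  ZrO2: 10.97·0.6721 = 7.373 kg (target 7.372 kg)
  ZnO: 13.87·0.9980 = 13.84 kg (target 13.84 kg)
  BaO: 8.195·0.7733 = 6.337 kg (target 6.337 kg)
  MgO: 63.61·0.3201 + 8.544·0.9850 = 28.78 kg (target 28.78 kg)
  SiO2: 63.61·0.6301 + 10.97·0.3269 = 43.67 kg (target 43.67 kg)
Mass balance on the glass: batch Σ − ignition loss = 100.0 kg (targets for the oxides total 99.99 kg; the stated basis being 99.99 kg — deltas are rounding alone).
Adding the batch up: Σ batch = 105.2 kg; LOI loss = Σ batch·LOI = 5.192 kg; the yield ratio, glass ÷ batch: 95.06%.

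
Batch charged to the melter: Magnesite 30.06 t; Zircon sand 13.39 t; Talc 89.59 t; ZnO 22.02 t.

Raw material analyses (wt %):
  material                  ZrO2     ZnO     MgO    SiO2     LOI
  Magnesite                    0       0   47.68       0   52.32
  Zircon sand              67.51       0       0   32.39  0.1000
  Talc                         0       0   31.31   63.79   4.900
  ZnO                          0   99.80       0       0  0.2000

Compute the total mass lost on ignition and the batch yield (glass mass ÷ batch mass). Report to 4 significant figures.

Values along the way are shown rounded to four significant digits between the steps; each numeric step holds full float precision all the way through. A single rounding yields each reported value; the derived quantities are re-derived in full precision (net glass mass, the totals, yield, ignition loss, the four compositions) from the batch weights for 134.9 t of glass, as quoted within the question or the answer.
Ignition loss by material:
  Magnesite: 30.06 × 0.5232 = 15.73 t
  Zircon sand: 13.39 × 0.001000 = 0.01339 t
  Talc: 89.59 × 0.04900 = 4.390 t
  ZnO: 22.02 × 0.002000 = 0.04404 t
Total LOI = 20.17 t
Glass = batch − LOI = 155.1 − 20.17 = 134.9 t

LOI loss = 20.17 t; glass = 134.9 t; yield = 86.99%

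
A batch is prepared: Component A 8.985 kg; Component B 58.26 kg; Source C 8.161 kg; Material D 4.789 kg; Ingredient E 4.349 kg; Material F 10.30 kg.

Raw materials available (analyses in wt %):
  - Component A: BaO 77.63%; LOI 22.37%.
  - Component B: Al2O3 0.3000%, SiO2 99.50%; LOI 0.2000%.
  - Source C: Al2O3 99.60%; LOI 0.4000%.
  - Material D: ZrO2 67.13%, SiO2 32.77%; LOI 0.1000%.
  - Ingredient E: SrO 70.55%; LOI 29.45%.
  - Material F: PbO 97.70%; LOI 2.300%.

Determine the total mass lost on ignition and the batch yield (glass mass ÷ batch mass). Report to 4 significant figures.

Rounding to 4 significant digits applies to each in-between result as printed — each numeric step runs at full float precision in all steps. Every reported number is rounded just once; all derived quantities (yield, six oxide percentages, the totals, ignition loss, glass mass) are computed from the batch weights at 91.16 kg of glass in full float precision exactly as shown in the problem or answer text.
Loss on ignition, line by line:
  Component A: 8.985 × 0.2237 = 2.010 kg
  Component B: 58.26 × 0.002000 = 0.1165 kg
  Source C: 8.161 × 0.004000 = 0.03264 kg
  Material D: 4.789 × 0.001000 = 0.004789 kg
  Ingredient E: 4.349 × 0.2945 = 1.281 kg
  Material F: 10.30 × 0.02300 = 0.2369 kg
Total LOI = 3.682 kg
Glass = batch − LOI = 94.84 − 3.682 = 91.16 kg

LOI loss = 3.682 kg; glass = 91.16 kg; yield = 96.12%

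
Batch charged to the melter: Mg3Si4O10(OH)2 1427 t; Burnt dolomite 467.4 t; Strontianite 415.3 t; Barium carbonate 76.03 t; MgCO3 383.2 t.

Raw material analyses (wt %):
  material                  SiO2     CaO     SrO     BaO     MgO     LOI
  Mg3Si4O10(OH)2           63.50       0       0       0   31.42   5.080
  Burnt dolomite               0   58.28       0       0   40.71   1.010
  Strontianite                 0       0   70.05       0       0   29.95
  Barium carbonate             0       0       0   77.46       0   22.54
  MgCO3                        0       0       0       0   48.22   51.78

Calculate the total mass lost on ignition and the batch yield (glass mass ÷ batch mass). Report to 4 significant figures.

LOI loss = 417.2 t; glass = 2352 t; yield = 84.93%

Full float precision is carried from start to finish — the intermediate values are displayed (rounded to 4 significant figures) on the page; every reported number is rounded exactly once; the derived quantities (the totals, the five compositions, glass mass, the yield, LOI) are recomputed from the weighed amounts at 2352 t of glass in full float precision as set out in the question or the answer.
LOI of each material in turn:
  Mg3Si4O10(OH)2: 1427 × 0.05080 = 72.49 t
  Burnt dolomite: 467.4 × 0.01010 = 4.721 t
  Strontianite: 415.3 × 0.2995 = 124.4 t
  Barium carbonate: 76.03 × 0.2254 = 17.14 t
  MgCO3: 383.2 × 0.5178 = 198.4 t
Total LOI = 417.2 t
Glass = batch − LOI = 2769 − 417.2 = 2352 t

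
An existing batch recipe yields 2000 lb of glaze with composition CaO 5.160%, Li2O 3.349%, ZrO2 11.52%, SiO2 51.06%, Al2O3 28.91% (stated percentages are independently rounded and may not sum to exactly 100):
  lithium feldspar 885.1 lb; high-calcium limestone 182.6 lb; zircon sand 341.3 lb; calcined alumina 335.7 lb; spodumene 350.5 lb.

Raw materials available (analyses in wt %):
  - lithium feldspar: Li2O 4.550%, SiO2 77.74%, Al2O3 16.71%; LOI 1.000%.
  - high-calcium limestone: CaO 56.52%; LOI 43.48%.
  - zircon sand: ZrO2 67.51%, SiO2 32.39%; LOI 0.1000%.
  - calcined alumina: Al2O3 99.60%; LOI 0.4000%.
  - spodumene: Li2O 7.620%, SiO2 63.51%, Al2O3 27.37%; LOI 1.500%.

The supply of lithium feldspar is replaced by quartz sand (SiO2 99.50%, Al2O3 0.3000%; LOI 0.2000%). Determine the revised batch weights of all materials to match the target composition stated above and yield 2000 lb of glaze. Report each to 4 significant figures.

In-progress results are printed (rounded to 4 significant figures) alongside each step — the working math carries full float precision from start to finish. Each reported value is rounded only once — the derived quantities (the totals, glass mass, the yield, five oxide percentages, LOI) are rebuilt in exact precision from the weighed amounts at 2000 lb of glass, as given in either problem or answer.
Oxide-by-oxide targets in 2000 lb glaze:
  CaO: 5.160% × 2000 = 103.2 lb
  Li2O: 3.349% × 2000 = 66.98 lb
  ZrO2: 11.52% × 2000 = 230.4 lb
  SiO2: 51.06% × 2000 = 1021 lb
  Al2O3: 28.91% × 2000 = 578.2 lb
Oxide-by-oxide audit with the batch weights as given, per the basis as stated (sum by sum, the targets are met once rounding is allowed for):
  CaO: 182.6·0.5652 = 103.2 lb (target 103.2 lb)
  Li2O: 879.0·0.07620 = 66.98 lb (target 66.98 lb)
  ZrO2: 341.3·0.6751 = 230.4 lb (target 230.4 lb)
  SiO2: 354.2·0.9950 + 341.3·0.3239 + 879.0·0.6351 = 1021 lb (target 1021 lb)
  Al2O3: 354.2·0.003000 + 337.9·0.9960 + 879.0·0.2737 = 578.2 lb (target 578.2 lb)
Glass mass check: batch Σ − ignition loss = 2000 lb (the targets, summed, come to 2000 lb; against the stated basis, 2000 lb — differing by rounding only).
Total batch = Σ batch = 2095 lb; the LOI term Σ batch·LOI equals 94.98 lb; yield, glass over the total, = 95.47%.

Revised batch per 2000 lb glaze:
  quartz sand: 354.2 lb
  high-calcium limestone: 182.6 lb
  zircon sand: 341.3 lb
  calcined alumina: 337.9 lb
  spodumene: 879.0 lb
Total batch = 2095 lb; LOI loss = 94.98 lb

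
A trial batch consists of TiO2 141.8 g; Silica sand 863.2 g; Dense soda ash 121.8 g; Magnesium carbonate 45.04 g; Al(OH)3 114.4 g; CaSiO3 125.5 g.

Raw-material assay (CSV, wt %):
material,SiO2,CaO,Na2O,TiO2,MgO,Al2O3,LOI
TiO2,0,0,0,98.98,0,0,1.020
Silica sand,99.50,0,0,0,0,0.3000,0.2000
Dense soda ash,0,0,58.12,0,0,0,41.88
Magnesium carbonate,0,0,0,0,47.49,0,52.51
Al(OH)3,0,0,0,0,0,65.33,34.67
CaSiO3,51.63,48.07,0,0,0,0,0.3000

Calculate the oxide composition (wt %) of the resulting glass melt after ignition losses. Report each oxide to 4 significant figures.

Every computation maintains full float precision from first step to last. Rounding to 4 significant figures extends to each intermediate as displayed. Exactly one rounding lands on each reported value — derived quantities are rebuilt in exact precision (the totals, the six compositions, the yield, LOI, glass mass) from the batch weights on 1294 g of glass, as set out in the question or the answer.
Oxide-by-oxide delivered mass:
  SiO2: 863.2·0.9950 + 125.5·0.5163 = 923.7 g
  CaO: 125.5·0.4807 = 60.33 g
  Na2O: 121.8·0.5812 = 70.79 g
  TiO2: 141.8·0.9898 = 140.4 g
  MgO: 45.04·0.4749 = 21.39 g
  Al2O3: 863.2·0.003000 + 114.4·0.6533 = 77.33 g
LOI: 141.8·0.01020 + 863.2·0.002000 + 121.8·0.4188 + 45.04·0.5251 + 114.4·0.3467 + 125.5·0.003000 = 117.9 g
Glass = total batch minus LOI = 1412 − 117.9 = 1294 g (matching Σ of the oxides)
oxide / glass × 100 gives the wt %

Glass mass = 1294 g (batch 1412 − LOI 117.9).
Composition: SiO2 71.39%, CaO 4.663%, Na2O 5.471%, TiO2 10.85%, MgO 1.653%, Al2O3 5.976%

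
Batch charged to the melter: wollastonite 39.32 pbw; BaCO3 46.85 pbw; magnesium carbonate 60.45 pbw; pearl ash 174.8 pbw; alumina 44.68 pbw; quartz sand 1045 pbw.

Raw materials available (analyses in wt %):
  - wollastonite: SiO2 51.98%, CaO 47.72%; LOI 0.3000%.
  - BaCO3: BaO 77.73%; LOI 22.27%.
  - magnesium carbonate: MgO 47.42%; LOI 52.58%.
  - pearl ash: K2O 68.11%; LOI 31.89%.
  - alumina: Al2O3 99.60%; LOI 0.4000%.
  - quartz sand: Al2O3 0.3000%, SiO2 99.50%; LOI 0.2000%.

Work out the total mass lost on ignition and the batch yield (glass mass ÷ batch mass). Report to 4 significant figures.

LOI loss = 100.3 pbw; glass = 1311 pbw; yield = 92.89%

The whole derivation holds full float precision end to end; in-progress results are shown rounded off to 4 significant digits on the page. A single rounding produces every reported value; derived quantities are computed at exact precision (the yield, six oxide percentages, net glass mass, ignition loss, totals) starting from the weights at 1311 pbw of glass, precisely as stated by the problem or answer text.
Each material's LOI contribution:
  wollastonite: 39.32 × 0.003000 = 0.1180 pbw
  BaCO3: 46.85 × 0.2227 = 10.43 pbw
  magnesium carbonate: 60.45 × 0.5258 = 31.78 pbw
  pearl ash: 174.8 × 0.3189 = 55.74 pbw
  alumina: 44.68 × 0.004000 = 0.1787 pbw
  quartz sand: 1045 × 0.002000 = 2.090 pbw
Total LOI = 100.3 pbw
Glass = batch − LOI = 1411 − 100.3 = 1311 pbw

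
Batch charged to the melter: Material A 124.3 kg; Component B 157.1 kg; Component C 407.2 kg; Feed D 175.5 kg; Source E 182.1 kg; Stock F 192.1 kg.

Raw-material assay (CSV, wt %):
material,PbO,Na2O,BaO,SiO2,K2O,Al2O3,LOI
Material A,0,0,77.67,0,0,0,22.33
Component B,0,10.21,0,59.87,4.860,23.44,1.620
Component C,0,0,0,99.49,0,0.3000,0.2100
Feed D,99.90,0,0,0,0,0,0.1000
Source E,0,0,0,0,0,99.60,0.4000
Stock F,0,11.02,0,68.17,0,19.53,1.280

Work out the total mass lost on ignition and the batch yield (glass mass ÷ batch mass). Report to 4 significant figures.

Working values are printed rounded to 4 significant figures at each printed step. Full float precision is kept from start to finish; each reported value is rounded once only — the derived quantities are re-derived in full precision (yield, six oxide percentages, net glass mass, ignition loss, the totals) starting from the weights at 1204 kg of glass, as given in question or answer.
LOI of each material in turn:
  Material A: 124.3 × 0.2233 = 27.76 kg
  Component B: 157.1 × 0.01620 = 2.545 kg
  Component C: 407.2 × 0.002100 = 0.8551 kg
  Feed D: 175.5 × 0.001000 = 0.1755 kg
  Source E: 182.1 × 0.004000 = 0.7284 kg
  Stock F: 192.1 × 0.01280 = 2.459 kg
Total LOI = 34.52 kg
Glass = batch − LOI = 1238 − 34.52 = 1204 kg

LOI loss = 34.52 kg; glass = 1204 kg; yield = 97.21%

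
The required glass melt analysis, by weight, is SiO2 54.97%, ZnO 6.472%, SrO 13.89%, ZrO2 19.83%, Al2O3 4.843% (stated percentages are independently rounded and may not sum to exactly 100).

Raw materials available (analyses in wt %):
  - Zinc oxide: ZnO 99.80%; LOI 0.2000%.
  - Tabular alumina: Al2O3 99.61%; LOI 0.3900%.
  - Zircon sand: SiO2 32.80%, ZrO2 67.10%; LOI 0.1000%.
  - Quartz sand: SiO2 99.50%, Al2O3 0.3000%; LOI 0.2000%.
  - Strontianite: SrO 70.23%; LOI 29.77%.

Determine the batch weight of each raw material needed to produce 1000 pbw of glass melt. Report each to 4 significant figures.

Batch per 1000 pbw glass melt:
  Zinc oxide: 64.85 pbw
  Tabular alumina: 47.25 pbw
  Zircon sand: 295.5 pbw
  Quartz sand: 455.0 pbw
  Strontianite: 197.8 pbw
Total batch = 1060 pbw; LOI loss = 60.40 pbw; yield = 94.30%

All internal work runs at full float precision all the way through — rounding to 4 significant figures applies to every mid-chain value as printed — every reported figure takes a single rounding; derived quantities are re-derived at full precision (five oxide percentages, glass mass, LOI, yield, the totals) starting from the weights for 1000 pbw of glass, exactly as shown in either problem or answer.
Oxide mass targets, per 1000 pbw glass melt:
  SiO2: 54.97% × 1000 = 549.7 pbw
  ZnO: 6.472% × 1000 = 64.72 pbw
  SrO: 13.89% × 1000 = 138.9 pbw
  ZrO2: 19.83% × 1000 = 198.3 pbw
  Al2O3: 4.843% × 1000 = 48.43 pbw
A balance pass over the oxides, working from each reported weight, on the stated basis (target by target, the sums agree given rounding of the digits):
  SiO2: 295.5·0.3280 + 455.0·0.9950 = 549.6 pbw (target 549.7 pbw)
  ZnO: 64.85·0.9980 = 64.72 pbw (target 64.72 pbw)
  SrO: 197.8·0.7023 = 138.9 pbw (target 138.9 pbw)
  ZrO2: 295.5·0.6710 = 198.3 pbw (target 198.3 pbw)
  Al2O3: 47.25·0.9961 + 455.0·0.003000 = 48.43 pbw (target 48.43 pbw)
Consistency of the glass mass: batch total minus LOI = 1000 pbw (per-oxide target masses sum to 1000 pbw; basis as stated: 1000 pbw — differing by rounding only).
Summing the batch: Σ batch = 1060 pbw; ignition loss, Σ(batch × LOI) = 60.40 pbw; as yield: glass ÷ batch → 94.30%.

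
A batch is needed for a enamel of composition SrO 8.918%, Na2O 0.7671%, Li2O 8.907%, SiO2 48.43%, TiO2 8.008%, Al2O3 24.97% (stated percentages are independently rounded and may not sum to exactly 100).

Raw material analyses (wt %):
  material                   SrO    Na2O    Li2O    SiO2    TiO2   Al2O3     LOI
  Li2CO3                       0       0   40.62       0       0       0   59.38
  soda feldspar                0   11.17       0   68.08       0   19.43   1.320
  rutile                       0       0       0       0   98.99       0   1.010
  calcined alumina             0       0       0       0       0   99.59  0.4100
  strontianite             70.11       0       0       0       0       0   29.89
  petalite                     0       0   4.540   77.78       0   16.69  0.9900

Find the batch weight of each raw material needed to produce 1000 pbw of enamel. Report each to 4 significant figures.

The working math keeps full precision through the solve. In-progress results are displayed, rounded to four significant digits, in the printout; every reported number carries a single rounding. Derived quantities are computed at full precision (ignition loss, the yield, net glass mass, the totals, six oxide percentages) starting from the weights at 1000 pbw of glass exactly as shown in question or answer.
Oxide-by-oxide targets in 1000 pbw enamel:
  SrO: 8.918% × 1000 = 89.18 pbw
  Na2O: 0.7671% × 1000 = 7.671 pbw
  Li2O: 8.907% × 1000 = 89.07 pbw
  SiO2: 48.43% × 1000 = 484.3 pbw
  TiO2: 8.008% × 1000 = 80.08 pbw
  Al2O3: 24.97% × 1000 = 249.7 pbw
Mass-balance tally per oxide given the weights on record, on the stated basis (every target is met by its sum exact up to rounding of places):
  SrO: 127.2·0.7011 = 89.18 pbw (target 89.18 pbw)
  Na2O: 68.68·0.1117 = 7.672 pbw (target 7.671 pbw)
  Li2O: 156.4·0.4062 + 562.5·0.04540 = 89.07 pbw (target 89.07 pbw)
  SiO2: 68.68·0.6808 + 562.5·0.7778 = 484.3 pbw (target 484.3 pbw)
  TiO2: 80.90·0.9899 = 80.08 pbw (target 80.08 pbw)
  Al2O3: 68.68·0.1943 + 143.1·0.9959 + 562.5·0.1669 = 249.7 pbw (target 249.7 pbw)
Mass balance on the glass: the batch minus its LOI: 1000 pbw (targets for the oxides total 1000 pbw; versus the stated basis of 1000 pbw — gaps are rounding artifacts).
Adding the batch up: Σ batch = 1139 pbw; Σ batch·LOI gives LOI loss = 138.8 pbw; yield = glass ÷ total batch = 87.81%.

Batch per 1000 pbw enamel:
  Li2CO3: 156.4 pbw
  soda feldspar: 68.68 pbw
  rutile: 80.90 pbw
  calcined alumina: 143.1 pbw
  strontianite: 127.2 pbw
  petalite: 562.5 pbw
Total batch = 1139 pbw; LOI loss = 138.8 pbw; yield = 87.81%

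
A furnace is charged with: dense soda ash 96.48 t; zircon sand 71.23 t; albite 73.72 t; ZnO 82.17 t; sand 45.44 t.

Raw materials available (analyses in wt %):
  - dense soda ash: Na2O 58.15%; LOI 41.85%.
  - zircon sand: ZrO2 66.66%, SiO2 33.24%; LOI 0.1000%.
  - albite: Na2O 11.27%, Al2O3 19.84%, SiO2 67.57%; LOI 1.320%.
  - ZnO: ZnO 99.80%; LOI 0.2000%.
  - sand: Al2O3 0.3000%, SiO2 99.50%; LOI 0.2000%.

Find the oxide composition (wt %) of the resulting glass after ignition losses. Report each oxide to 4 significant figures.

All arithmetic runs at full precision from first step to last; mid-chain values are shown rounded to 4 significant figures within the worked lines — every reported number takes just one rounding; the derived quantities (yield, glass mass, the totals, LOI, five oxide percentages) are carried starting from the weights per 327.4 t of glass at full precision as given in the question or the answer.
Oxide masses out of the charge:
  Na2O: 96.48·0.5815 + 73.72·0.1127 = 64.41 t
  Al2O3: 73.72·0.1984 + 45.44·0.003000 = 14.76 t
  ZrO2: 71.23·0.6666 = 47.48 t
  SiO2: 71.23·0.3324 + 73.72·0.6757 + 45.44·0.9950 = 118.7 t
  ZnO: 82.17·0.9980 = 82.01 t
LOI: 96.48·0.4185 + 71.23·0.001000 + 73.72·0.01320 + 82.17·0.002000 + 45.44·0.002000 = 41.68 t
The glass mass, total less LOI, = 369.0 − 41.68 = 327.4 t (= the summed oxide contributions)
wt %: oxide over glass, times 100

Glass mass = 327.4 t (batch 369.0 − LOI 41.68).
Composition: Na2O 19.68%, Al2O3 4.509%, ZrO2 14.50%, SiO2 36.26%, ZnO 25.05%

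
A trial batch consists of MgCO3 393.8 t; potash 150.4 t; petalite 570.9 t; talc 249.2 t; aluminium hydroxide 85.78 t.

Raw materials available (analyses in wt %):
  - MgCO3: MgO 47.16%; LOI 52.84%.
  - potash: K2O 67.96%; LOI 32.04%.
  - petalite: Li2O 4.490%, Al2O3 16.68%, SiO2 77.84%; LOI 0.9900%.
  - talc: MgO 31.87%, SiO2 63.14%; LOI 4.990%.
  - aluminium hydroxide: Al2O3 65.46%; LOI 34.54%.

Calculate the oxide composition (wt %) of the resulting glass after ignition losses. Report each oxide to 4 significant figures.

Glass mass = 1146 t (batch 1450 − LOI 304.0).
Composition: Li2O 2.237%, Al2O3 13.21%, K2O 8.918%, MgO 23.13%, SiO2 52.50%

Working values appear, rounded to four significant figures, when written out. All arithmetic keeps exact precision from first step to last. Every reported number is rounded a single time. Derived quantities are carried at full precision (net glass mass, five oxide percentages, totals, yield, ignition loss) starting from the weights on 1146 t of glass, as they appear in the problem or answer text.
Delivered oxide masses:
  Li2O: 570.9·0.04490 = 25.63 t
  Al2O3: 570.9·0.1668 + 85.78·0.6546 = 151.4 t
  K2O: 150.4·0.6796 = 102.2 t
  MgO: 393.8·0.4716 + 249.2·0.3187 = 265.1 t
  SiO2: 570.9·0.7784 + 249.2·0.6314 = 601.7 t
LOI: 393.8·0.5284 + 150.4·0.3204 + 570.9·0.009900 + 249.2·0.04990 + 85.78·0.3454 = 304.0 t
batch − LOI leaves glass = 1450 − 304.0 = 1146 t (matching Σ of the oxides)
wt %: oxide over glass, times 100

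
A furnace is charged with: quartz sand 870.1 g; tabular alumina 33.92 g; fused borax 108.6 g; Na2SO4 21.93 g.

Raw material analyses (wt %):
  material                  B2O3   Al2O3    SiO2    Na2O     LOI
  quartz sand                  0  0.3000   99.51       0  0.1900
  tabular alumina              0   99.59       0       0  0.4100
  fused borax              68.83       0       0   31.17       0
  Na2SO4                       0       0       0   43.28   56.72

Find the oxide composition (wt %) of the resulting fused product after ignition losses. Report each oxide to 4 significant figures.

Glass mass = 1020 g (batch 1035 − LOI 14.23).
Composition: B2O3 7.326%, Al2O3 3.567%, SiO2 84.86%, Na2O 4.248%

All arithmetic runs at full float precision at all times; values along the way are printed with 4-significant-digit rounding when written out; exactly one rounding goes into every reported figure. All derived quantities are carried at full float precision (glass mass, the totals, yield, ignition loss, the four compositions) from the batch weights at 1020 g of glass as written in either problem or answer.
Delivered oxide masses:
  B2O3: 108.6·0.6883 = 74.75 g
  Al2O3: 870.1·0.003000 + 33.92·0.9959 = 36.39 g
  SiO2: 870.1·0.9951 = 865.8 g
  Na2O: 108.6·0.3117 + 21.93·0.4328 = 43.34 g
LOI: 870.1·0.001900 + 33.92·0.004100 + 21.93·0.5672 = 14.23 g
Resulting glass, batch − LOI: 1035 − 14.23 = 1020 g (= the summed oxide contributions)
wt %: oxide over glass, times 100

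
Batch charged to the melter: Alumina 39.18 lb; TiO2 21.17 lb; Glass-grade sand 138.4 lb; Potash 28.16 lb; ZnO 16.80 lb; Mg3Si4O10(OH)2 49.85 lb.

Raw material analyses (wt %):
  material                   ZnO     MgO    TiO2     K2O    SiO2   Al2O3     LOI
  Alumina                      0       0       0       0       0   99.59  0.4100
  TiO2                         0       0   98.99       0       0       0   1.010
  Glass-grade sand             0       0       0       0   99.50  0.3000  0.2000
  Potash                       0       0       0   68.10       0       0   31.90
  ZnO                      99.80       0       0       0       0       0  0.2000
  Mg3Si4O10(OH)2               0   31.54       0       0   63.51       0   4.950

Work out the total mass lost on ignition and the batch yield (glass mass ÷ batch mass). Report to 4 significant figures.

In-progress results appear (rounded to four significant figures) when written out. All arithmetic maintains full float precision from start to finish — each reported figure is rounded a single time; the derived quantities (net glass mass, LOI, yield, the six compositions, totals) are computed in full float precision using the weight values at 281.4 lb of glass, exactly as printed in either problem or answer.
Material-by-material LOI:
  Alumina: 39.18 × 0.004100 = 0.1606 lb
  TiO2: 21.17 × 0.01010 = 0.2138 lb
  Glass-grade sand: 138.4 × 0.002000 = 0.2768 lb
  Potash: 28.16 × 0.3190 = 8.983 lb
  ZnO: 16.80 × 0.002000 = 0.03360 lb
  Mg3Si4O10(OH)2: 49.85 × 0.04950 = 2.468 lb
Total LOI = 12.14 lb
Glass = batch − LOI = 293.6 − 12.14 = 281.4 lb

LOI loss = 12.14 lb; glass = 281.4 lb; yield = 95.87%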